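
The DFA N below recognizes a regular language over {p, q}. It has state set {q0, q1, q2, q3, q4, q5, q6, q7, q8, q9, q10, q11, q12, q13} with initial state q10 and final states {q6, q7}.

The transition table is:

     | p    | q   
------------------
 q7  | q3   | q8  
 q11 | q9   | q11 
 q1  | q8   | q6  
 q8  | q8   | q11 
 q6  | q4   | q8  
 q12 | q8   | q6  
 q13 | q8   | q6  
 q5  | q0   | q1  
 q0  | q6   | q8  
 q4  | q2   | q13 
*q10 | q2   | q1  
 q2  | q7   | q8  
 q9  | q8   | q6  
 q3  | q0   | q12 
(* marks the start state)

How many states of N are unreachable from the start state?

1

No path from q10 leads to q5; the other 13 states are all reachable.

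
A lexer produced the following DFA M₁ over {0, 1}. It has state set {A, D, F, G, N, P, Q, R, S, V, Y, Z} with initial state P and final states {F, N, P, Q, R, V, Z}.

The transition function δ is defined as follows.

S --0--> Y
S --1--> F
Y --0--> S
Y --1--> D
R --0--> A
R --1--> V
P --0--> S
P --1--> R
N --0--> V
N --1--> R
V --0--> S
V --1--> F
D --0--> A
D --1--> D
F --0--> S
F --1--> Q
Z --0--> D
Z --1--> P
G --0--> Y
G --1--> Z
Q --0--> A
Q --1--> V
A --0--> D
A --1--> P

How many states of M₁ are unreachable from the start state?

No path from P leads to G, N, Z; the other 9 states are all reachable.

3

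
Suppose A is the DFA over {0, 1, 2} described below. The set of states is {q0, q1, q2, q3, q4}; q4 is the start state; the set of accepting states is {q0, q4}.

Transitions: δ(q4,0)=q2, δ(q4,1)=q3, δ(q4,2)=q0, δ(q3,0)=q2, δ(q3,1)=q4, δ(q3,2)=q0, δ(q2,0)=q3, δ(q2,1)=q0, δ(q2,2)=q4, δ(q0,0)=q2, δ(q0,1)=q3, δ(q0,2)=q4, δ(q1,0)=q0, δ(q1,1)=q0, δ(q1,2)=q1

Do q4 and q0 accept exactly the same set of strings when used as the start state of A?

Yes

First remove the unreachable states {q1}; 4 states remain.
Start with accepting vs non-accepting: {q0,q4} | {q2,q3}.
The partition is now stable with 2 blocks: {q0,q4} | {q2,q3}.
q4 and q0 lie in the same block of the stable partition, so they are equivalent — no string distinguishes them.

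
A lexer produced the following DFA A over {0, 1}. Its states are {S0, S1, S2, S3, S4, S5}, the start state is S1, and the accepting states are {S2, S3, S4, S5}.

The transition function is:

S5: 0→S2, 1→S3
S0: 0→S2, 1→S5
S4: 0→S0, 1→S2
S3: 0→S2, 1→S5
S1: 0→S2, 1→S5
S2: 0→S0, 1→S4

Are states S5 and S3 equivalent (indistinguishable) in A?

Initial partition by acceptance: {S2,S3,S4,S5} | {S0,S1}.
Split {S2,S3,S4,S5} by δ(·,0) → {S2,S4} and {S3,S5}.
The partition is now stable with 3 blocks: {S2,S4} | {S0,S1} | {S3,S5}.
S5 and S3 lie in the same block of the stable partition, so they are equivalent — no string distinguishes them.

Yes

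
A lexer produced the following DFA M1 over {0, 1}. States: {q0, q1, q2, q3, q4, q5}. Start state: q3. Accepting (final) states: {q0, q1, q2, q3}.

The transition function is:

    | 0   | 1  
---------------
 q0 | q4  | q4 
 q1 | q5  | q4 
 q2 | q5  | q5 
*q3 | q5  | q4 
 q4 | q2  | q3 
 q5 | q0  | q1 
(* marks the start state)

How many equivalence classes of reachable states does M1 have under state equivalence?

2

All states are reachable from the start state.
Initial partition by acceptance: {q0,q1,q2,q3} | {q4,q5}.
Stable partition: {q0,q1,q2,q3} | {q4,q5} — 2 equivalence classes.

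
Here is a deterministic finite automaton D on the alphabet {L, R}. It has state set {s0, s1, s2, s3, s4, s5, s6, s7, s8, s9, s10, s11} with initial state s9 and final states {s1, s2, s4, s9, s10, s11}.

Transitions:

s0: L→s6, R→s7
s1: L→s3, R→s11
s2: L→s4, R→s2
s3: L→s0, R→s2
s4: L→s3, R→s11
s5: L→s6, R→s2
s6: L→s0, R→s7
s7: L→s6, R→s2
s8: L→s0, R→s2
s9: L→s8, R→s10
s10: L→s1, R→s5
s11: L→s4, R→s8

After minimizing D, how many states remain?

5

P0 = {s1,s2,s4,s9,s10,s11} | {s0,s3,s5,s6,s7,s8}.
Refine {s1,s2,s4,s9,s10,s11} on symbol L: members go to different blocks, giving {s1,s4,s9} and {s2,s10,s11}.
On input R, block {s0,s3,s5,s6,s7,s8} splits into {s3,s5,s7,s8} and {s0,s6}.
On input R, block {s2,s10,s11} splits into {s10,s11} and {s2}.
The partition is now stable with 5 blocks: {s1,s4,s9} | {s3,s5,s7,s8} | {s10,s11} | {s0,s6} | {s2}.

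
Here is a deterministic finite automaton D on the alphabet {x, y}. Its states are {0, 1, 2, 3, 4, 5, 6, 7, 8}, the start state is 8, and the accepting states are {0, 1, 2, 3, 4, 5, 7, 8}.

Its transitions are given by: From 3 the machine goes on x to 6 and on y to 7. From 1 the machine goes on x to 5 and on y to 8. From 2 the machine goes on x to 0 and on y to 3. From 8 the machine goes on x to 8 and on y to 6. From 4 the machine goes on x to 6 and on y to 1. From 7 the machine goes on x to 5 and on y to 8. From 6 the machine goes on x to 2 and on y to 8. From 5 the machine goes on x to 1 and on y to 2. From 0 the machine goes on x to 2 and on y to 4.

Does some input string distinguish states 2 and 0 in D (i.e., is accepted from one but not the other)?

No

All states are reachable from the start state.
Initial partition by acceptance: {0,1,2,3,4,5,7,8} | {6}.
Split {0,1,2,3,4,5,7,8} by δ(·,x) → {0,1,2,5,7,8} and {3,4}.
Split {0,1,2,5,7,8} by δ(·,y) → {1,5,7} and {0,2} and {8}.
Refine {1,5,7} on symbol y: members go to different blocks, giving {1,7} and {5}.
No further refinement is possible. Final partition (6 blocks): {1,7} | {6} | {3,4} | {0,2} | {8} | {5}.
2 and 0 lie in the same block of the stable partition, so they are equivalent — no string distinguishes them.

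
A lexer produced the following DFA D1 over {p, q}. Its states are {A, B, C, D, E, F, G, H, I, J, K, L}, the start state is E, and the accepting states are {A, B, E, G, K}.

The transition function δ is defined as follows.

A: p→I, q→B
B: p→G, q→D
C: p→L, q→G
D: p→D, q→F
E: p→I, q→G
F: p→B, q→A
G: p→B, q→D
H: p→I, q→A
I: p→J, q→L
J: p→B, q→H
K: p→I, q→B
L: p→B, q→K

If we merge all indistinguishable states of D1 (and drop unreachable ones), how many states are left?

First remove the unreachable states {C}; 11 states remain.
Start with accepting vs non-accepting: {A,B,E,G,K} | {D,F,H,I,J,L}.
Refine {A,B,E,G,K} on symbol p: members go to different blocks, giving {A,E,K} and {B,G}.
Split {D,F,H,I,J,L} by δ(·,p) → {D,H,I} and {F,J,L}.
Refine {D,H,I} on symbol p: members go to different blocks, giving {D,H} and {I}.
On input p, block {D,H} splits into {D} and {H}.
Split {F,J,L} by δ(·,q) → {F,L} and {J}.
Stable partition: {A,E,K} | {D} | {B,G} | {F,L} | {I} | {H} | {J} — 7 equivalence classes.

7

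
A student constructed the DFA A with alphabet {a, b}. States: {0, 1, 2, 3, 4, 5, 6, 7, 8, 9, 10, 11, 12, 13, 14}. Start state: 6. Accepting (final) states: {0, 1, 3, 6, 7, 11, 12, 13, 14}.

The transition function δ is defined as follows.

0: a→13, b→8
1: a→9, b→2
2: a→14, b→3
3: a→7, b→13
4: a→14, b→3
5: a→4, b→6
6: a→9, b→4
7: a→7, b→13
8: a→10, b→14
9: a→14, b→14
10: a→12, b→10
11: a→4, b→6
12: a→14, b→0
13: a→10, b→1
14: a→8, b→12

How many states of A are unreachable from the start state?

2

Starting at 6 and following transitions, the reachable set is {0, 1, 2, 3, 4, 6, 7, 8, 9, 10, 12, 13, 14}. That leaves 5, 11 unreachable — 2 in total.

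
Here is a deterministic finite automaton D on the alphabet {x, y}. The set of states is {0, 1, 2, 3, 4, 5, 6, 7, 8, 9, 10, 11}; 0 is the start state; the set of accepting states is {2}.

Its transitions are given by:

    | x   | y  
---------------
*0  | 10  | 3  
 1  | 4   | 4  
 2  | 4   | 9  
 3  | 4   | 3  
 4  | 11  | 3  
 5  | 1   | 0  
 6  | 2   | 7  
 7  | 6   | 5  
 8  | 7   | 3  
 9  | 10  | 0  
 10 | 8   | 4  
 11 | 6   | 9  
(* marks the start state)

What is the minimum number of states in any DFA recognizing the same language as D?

8

Every state is reachable, so we keep all 12.
P0 = {2} | {0,1,3,4,5,6,7,8,9,10,11}.
Split {0,1,3,4,5,6,7,8,9,10,11} by δ(·,x) → {0,1,3,4,5,7,8,9,10,11} and {6}.
Refine {0,1,3,4,5,7,8,9,10,11} on symbol x: members go to different blocks, giving {0,1,3,4,5,8,9,10} and {7,11}.
Refine {0,1,3,4,5,8,9,10} on symbol x: members go to different blocks, giving {0,1,3,5,9,10} and {4,8}.
Split {0,1,3,5,9,10} by δ(·,x) → {0,5,9} and {1,3,10}.
Split {0,5,9} by δ(·,y) → {5,9} and {0}.
Refine {1,3,10} on symbol y: members go to different blocks, giving {1,10} and {3}.
No further refinement is possible. Final partition (8 blocks): {2} | {5,9} | {6} | {7,11} | {4,8} | {1,10} | {0} | {3}.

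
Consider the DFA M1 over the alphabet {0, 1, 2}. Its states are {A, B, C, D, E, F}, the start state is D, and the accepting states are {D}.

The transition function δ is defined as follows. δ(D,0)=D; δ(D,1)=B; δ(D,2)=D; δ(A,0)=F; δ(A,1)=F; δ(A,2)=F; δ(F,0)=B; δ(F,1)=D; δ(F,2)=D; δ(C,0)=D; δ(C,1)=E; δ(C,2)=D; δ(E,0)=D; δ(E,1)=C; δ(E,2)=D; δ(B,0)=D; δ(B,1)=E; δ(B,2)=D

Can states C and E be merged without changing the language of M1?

States {A,F} cannot be reached from the start state, so discard them.
Initial partition by acceptance: {D} | {B,C,E}.
No further refinement is possible. Final partition (2 blocks): {D} | {B,C,E}.
C and E lie in the same block of the stable partition, so they are equivalent — no string distinguishes them.

Yes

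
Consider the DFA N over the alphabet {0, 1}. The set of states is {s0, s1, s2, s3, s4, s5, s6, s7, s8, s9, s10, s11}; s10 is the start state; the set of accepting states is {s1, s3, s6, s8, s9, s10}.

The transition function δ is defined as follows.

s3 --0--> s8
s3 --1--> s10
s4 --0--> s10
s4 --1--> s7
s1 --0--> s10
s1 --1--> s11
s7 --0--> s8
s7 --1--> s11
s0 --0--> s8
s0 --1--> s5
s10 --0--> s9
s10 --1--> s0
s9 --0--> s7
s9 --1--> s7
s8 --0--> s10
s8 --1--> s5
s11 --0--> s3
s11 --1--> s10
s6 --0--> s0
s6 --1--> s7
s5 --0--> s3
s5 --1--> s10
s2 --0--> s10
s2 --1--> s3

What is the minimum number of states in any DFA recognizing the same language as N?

First remove the unreachable states {s1,s2,s4,s6}; 8 states remain.
Start with accepting vs non-accepting: {s3,s8,s9,s10} | {s0,s5,s7,s11}.
Refine {s3,s8,s9,s10} on symbol 0: members go to different blocks, giving {s3,s8,s10} and {s9}.
Split {s3,s8,s10} by δ(·,0) → {s3,s8} and {s10}.
On input 0, block {s3,s8} splits into {s3} and {s8}.
Split {s0,s5,s7,s11} by δ(·,0) → {s0,s7} and {s5,s11}.
No further refinement is possible. Final partition (6 blocks): {s3} | {s0,s7} | {s9} | {s10} | {s8} | {s5,s11}.

6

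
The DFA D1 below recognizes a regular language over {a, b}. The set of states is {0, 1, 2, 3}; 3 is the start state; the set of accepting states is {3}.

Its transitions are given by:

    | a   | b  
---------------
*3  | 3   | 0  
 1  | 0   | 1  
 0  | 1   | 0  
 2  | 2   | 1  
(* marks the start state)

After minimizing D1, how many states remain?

States {2} cannot be reached from the start state, so discard them.
P0 = {3} | {0,1}.
The partition is now stable with 2 blocks: {3} | {0,1}.

2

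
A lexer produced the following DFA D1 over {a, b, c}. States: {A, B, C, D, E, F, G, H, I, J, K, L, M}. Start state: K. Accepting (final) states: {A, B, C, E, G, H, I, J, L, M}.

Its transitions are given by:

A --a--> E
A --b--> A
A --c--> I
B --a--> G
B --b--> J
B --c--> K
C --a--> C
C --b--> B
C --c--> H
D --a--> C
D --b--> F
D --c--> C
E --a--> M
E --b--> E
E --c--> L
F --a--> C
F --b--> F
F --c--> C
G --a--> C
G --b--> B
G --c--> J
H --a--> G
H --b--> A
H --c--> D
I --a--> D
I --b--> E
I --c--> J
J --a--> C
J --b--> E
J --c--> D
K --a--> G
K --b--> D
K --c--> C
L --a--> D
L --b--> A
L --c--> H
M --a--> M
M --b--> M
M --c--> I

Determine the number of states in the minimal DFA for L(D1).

6

Start with accepting vs non-accepting: {A,B,C,E,G,H,I,J,L,M} | {D,F,K}.
Refine {A,B,C,E,G,H,I,J,L,M} on symbol a: members go to different blocks, giving {A,B,C,E,G,H,J,M} and {I,L}.
Refine {A,B,C,E,G,H,J,M} on symbol c: members go to different blocks, giving {A,E,M} and {B,H,J} and {C,G}.
On input b, block {B,H,J} splits into {H,J} and {B}.
No further refinement is possible. Final partition (6 blocks): {A,E,M} | {D,F,K} | {I,L} | {H,J} | {C,G} | {B}.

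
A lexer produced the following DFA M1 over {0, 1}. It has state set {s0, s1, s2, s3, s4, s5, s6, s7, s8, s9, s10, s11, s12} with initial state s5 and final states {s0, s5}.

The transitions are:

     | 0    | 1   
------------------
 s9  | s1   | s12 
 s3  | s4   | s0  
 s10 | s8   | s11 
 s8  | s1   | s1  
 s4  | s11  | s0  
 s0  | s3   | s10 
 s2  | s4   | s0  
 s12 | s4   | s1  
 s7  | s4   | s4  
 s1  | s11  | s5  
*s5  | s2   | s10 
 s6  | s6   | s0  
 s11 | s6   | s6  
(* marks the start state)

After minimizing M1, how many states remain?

Reachable states from the start: {s0,s1,s2,s3,s4,s5,s6,s8,s10,s11}. Unreachable: {s7,s9,s12} — drop them.
Start with accepting vs non-accepting: {s0,s5} | {s1,s2,s3,s4,s6,s8,s10,s11}.
Refine {s1,s2,s3,s4,s6,s8,s10,s11} on symbol 1: members go to different blocks, giving {s1,s2,s3,s4,s6} and {s8,s10,s11}.
Split {s1,s2,s3,s4,s6} by δ(·,0) → {s2,s3,s6} and {s1,s4}.
Split {s2,s3,s6} by δ(·,0) → {s2,s3} and {s6}.
Refine {s8,s10,s11} on symbol 0: members go to different blocks, giving {s8} and {s10} and {s11}.
No further refinement is possible. Final partition (7 blocks): {s0,s5} | {s2,s3} | {s8} | {s1,s4} | {s6} | {s10} | {s11}.

7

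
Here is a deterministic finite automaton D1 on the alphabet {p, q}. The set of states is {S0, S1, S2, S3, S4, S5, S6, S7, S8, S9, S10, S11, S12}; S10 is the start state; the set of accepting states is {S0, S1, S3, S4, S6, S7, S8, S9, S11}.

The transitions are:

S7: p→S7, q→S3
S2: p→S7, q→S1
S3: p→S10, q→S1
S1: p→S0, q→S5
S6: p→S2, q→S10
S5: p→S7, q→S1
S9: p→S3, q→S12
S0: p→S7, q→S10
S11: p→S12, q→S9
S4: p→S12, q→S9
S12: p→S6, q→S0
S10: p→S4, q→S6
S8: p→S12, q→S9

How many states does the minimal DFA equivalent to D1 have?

10

First remove the unreachable states {S8,S11}; 11 states remain.
P0 = {S0,S1,S3,S4,S6,S7,S9} | {S2,S5,S10,S12}.
Refine {S0,S1,S3,S4,S6,S7,S9} on symbol p: members go to different blocks, giving {S0,S1,S7,S9} and {S3,S4,S6}.
On input p, block {S0,S1,S7,S9} splits into {S0,S1,S7} and {S9}.
On input q, block {S0,S1,S7} splits into {S0,S1} and {S7}.
On input p, block {S0,S1} splits into {S0} and {S1}.
Refine {S2,S5,S10,S12} on symbol p: members go to different blocks, giving {S2,S5} and {S10,S12}.
On input p, block {S3,S4,S6} splits into {S3,S4} and {S6}.
Refine {S3,S4} on symbol q: members go to different blocks, giving {S3} and {S4}.
On input p, block {S10,S12} splits into {S10} and {S12}.
No further refinement is possible. Final partition (10 blocks): {S0} | {S2,S5} | {S3} | {S9} | {S7} | {S1} | {S10} | {S6} | {S4} | {S12}.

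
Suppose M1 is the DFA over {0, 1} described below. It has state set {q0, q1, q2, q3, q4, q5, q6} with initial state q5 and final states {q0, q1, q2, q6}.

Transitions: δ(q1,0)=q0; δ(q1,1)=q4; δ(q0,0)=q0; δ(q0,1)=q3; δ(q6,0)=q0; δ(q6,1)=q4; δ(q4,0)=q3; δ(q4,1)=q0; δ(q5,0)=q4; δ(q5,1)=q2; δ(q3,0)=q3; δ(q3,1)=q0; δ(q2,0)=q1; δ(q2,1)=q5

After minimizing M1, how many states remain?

Reachable states from the start: {q0,q1,q2,q3,q4,q5}. Unreachable: {q6} — drop them.
Initial partition by acceptance: {q0,q1,q2} | {q3,q4,q5}.
Stable partition: {q0,q1,q2} | {q3,q4,q5} — 2 equivalence classes.

2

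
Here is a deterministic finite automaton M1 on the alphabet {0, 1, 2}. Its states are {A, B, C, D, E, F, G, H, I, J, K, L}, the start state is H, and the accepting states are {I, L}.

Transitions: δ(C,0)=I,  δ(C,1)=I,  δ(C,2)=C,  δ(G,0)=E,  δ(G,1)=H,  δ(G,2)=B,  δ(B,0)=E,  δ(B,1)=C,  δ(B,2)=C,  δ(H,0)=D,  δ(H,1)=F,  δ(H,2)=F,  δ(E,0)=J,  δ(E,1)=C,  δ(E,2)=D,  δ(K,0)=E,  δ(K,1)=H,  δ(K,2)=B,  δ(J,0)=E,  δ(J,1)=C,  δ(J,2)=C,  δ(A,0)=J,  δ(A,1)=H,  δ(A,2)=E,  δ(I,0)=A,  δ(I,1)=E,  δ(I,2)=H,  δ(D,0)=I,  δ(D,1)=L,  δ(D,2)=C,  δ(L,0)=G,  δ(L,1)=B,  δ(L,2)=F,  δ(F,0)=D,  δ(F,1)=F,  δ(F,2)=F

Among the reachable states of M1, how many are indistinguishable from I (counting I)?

2

First remove the unreachable states {K}; 11 states remain.
P0 = {I,L} | {A,B,C,D,E,F,G,H,J}.
On input 0, block {A,B,C,D,E,F,G,H,J} splits into {A,B,E,F,G,H,J} and {C,D}.
Split {A,B,E,F,G,H,J} by δ(·,0) → {A,B,E,G,J} and {F,H}.
Refine {A,B,E,G,J} on symbol 1: members go to different blocks, giving {B,E,J} and {A,G}.
The partition is now stable with 5 blocks: {I,L} | {B,E,J} | {C,D} | {F,H} | {A,G}.
State I belongs to the block {I,L}, which has 2 states.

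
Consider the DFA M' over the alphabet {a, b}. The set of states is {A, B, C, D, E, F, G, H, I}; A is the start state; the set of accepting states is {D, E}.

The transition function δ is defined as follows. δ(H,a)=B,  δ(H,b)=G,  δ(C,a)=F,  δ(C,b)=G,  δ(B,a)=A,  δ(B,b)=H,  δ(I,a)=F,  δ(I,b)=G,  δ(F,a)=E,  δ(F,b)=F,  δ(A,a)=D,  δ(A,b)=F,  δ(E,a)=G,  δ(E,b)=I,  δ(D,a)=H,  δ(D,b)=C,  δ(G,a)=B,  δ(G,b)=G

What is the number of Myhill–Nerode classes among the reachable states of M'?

4

Initial partition by acceptance: {D,E} | {A,B,C,F,G,H,I}.
Split {A,B,C,F,G,H,I} by δ(·,a) → {B,C,G,H,I} and {A,F}.
On input a, block {B,C,G,H,I} splits into {B,C,I} and {G,H}.
The partition is now stable with 4 blocks: {D,E} | {B,C,I} | {A,F} | {G,H}.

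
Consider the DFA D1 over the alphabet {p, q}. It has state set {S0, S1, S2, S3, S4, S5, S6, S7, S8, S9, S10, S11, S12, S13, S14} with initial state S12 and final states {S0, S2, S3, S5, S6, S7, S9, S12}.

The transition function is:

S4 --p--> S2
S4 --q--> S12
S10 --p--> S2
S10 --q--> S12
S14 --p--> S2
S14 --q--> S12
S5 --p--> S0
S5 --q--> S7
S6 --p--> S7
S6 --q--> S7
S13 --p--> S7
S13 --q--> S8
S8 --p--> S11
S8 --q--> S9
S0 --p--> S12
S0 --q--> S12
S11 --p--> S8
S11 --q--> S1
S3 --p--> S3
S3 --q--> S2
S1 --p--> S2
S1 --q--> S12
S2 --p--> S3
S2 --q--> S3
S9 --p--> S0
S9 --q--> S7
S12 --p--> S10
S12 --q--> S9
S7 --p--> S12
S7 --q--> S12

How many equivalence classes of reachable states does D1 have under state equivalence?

States {S1,S4,S5,S6,S8,S11,S13,S14} cannot be reached from the start state, so discard them.
Start with accepting vs non-accepting: {S0,S2,S3,S7,S9,S12} | {S10}.
Refine {S0,S2,S3,S7,S9,S12} on symbol p: members go to different blocks, giving {S0,S2,S3,S7,S9} and {S12}.
Refine {S0,S2,S3,S7,S9} on symbol p: members go to different blocks, giving {S2,S3,S9} and {S0,S7}.
Refine {S2,S3,S9} on symbol p: members go to different blocks, giving {S2,S3} and {S9}.
The partition is now stable with 5 blocks: {S2,S3} | {S10} | {S12} | {S0,S7} | {S9}.

5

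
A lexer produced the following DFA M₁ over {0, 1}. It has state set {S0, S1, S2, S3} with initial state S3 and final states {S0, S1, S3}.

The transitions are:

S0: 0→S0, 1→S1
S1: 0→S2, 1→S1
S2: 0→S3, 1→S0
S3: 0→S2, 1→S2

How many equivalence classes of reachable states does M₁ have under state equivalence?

4

Initial partition by acceptance: {S0,S1,S3} | {S2}.
Refine {S0,S1,S3} on symbol 0: members go to different blocks, giving {S1,S3} and {S0}.
Refine {S1,S3} on symbol 1: members go to different blocks, giving {S1} and {S3}.
Stable partition: {S1} | {S2} | {S0} | {S3} — 4 equivalence classes.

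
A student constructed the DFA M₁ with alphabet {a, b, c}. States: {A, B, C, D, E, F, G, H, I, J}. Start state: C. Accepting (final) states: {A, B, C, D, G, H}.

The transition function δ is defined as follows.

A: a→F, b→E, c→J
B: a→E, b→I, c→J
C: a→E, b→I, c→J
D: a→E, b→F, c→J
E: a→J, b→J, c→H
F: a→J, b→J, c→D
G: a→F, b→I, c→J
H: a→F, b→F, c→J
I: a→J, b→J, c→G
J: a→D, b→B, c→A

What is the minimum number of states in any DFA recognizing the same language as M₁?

3

Initial partition by acceptance: {A,B,C,D,G,H} | {E,F,I,J}.
Split {E,F,I,J} by δ(·,a) → {E,F,I} and {J}.
No further refinement is possible. Final partition (3 blocks): {A,B,C,D,G,H} | {E,F,I} | {J}.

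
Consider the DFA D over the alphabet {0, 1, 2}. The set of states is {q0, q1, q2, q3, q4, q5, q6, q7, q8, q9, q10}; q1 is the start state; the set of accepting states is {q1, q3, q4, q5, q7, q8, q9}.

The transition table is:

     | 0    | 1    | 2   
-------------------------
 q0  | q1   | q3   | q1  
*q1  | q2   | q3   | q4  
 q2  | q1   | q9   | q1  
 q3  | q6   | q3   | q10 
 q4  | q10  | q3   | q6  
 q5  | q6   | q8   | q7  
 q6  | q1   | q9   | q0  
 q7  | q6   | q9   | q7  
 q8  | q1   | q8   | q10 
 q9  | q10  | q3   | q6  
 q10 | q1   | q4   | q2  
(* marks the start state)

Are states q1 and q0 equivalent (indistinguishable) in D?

No

States {q5,q7,q8} cannot be reached from the start state, so discard them.
Initial partition by acceptance: {q1,q3,q4,q9} | {q0,q2,q6,q10}.
On input 2, block {q1,q3,q4,q9} splits into {q3,q4,q9} and {q1}.
On input 2, block {q0,q2,q6,q10} splits into {q0,q2} and {q6,q10}.
The partition is now stable with 4 blocks: {q3,q4,q9} | {q0,q2} | {q1} | {q6,q10}.
q1 and q0 end up in different blocks, so they are distinguishable. For instance, the string 'ε' is accepted from only q1.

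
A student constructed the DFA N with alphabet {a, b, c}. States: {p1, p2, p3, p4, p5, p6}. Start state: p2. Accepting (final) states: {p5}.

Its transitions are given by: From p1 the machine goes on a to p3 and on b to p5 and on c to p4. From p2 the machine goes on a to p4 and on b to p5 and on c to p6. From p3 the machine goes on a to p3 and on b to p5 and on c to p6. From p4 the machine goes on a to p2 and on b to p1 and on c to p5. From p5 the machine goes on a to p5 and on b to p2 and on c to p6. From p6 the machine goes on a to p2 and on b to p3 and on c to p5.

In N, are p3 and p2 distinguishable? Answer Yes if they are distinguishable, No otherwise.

Yes

All states are reachable from the start state.
Start with accepting vs non-accepting: {p5} | {p1,p2,p3,p4,p6}.
Split {p1,p2,p3,p4,p6} by δ(·,b) → {p1,p2,p3} and {p4,p6}.
Split {p1,p2,p3} by δ(·,a) → {p1,p3} and {p2}.
The partition is now stable with 4 blocks: {p5} | {p1,p3} | {p4,p6} | {p2}.
p3 and p2 end up in different blocks, so they are distinguishable. For instance, the string 'ab' is accepted from only p3.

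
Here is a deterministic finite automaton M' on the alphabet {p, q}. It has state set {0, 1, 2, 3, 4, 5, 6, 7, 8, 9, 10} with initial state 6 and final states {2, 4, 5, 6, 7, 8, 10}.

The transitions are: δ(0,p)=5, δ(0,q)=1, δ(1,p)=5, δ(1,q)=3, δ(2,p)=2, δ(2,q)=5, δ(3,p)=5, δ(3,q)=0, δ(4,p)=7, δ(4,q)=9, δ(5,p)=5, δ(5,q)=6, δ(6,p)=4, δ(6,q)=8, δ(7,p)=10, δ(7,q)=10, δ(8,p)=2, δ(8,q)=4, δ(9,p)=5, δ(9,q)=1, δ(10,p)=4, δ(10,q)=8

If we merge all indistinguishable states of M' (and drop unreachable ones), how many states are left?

Every state is reachable, so we keep all 11.
Initial partition by acceptance: {2,4,5,6,7,8,10} | {0,1,3,9}.
Refine {2,4,5,6,7,8,10} on symbol q: members go to different blocks, giving {2,5,6,7,8,10} and {4}.
Split {2,5,6,7,8,10} by δ(·,p) → {2,5,7,8} and {6,10}.
Refine {2,5,7,8} on symbol p: members go to different blocks, giving {2,5,8} and {7}.
Split {2,5,8} by δ(·,q) → {2} and {5} and {8}.
Stable partition: {2} | {0,1,3,9} | {4} | {6,10} | {7} | {5} | {8} — 7 equivalence classes.

7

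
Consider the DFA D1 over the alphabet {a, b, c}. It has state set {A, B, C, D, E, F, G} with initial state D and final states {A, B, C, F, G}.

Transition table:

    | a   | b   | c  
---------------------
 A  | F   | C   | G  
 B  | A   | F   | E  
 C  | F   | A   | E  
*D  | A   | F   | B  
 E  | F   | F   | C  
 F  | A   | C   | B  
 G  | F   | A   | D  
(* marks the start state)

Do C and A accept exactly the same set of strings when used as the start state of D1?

No

Initial partition by acceptance: {A,B,C,F,G} | {D,E}.
On input c, block {A,B,C,F,G} splits into {B,C,G} and {A,F}.
Stable partition: {B,C,G} | {D,E} | {A,F} — 3 equivalence classes.
C and A end up in different blocks, so they are distinguishable. For instance, the string 'c' is accepted from only A.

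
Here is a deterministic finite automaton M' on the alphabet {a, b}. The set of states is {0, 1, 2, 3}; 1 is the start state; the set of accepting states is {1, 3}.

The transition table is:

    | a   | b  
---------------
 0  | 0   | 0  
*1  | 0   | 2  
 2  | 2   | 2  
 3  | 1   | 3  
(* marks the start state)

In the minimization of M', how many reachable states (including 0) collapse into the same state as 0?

Reachable states from the start: {0,1,2}. Unreachable: {3} — drop them.
Initial partition by acceptance: {1} | {0,2}.
No further refinement is possible. Final partition (2 blocks): {1} | {0,2}.
State 0 belongs to the block {0,2}, which has 2 states.

2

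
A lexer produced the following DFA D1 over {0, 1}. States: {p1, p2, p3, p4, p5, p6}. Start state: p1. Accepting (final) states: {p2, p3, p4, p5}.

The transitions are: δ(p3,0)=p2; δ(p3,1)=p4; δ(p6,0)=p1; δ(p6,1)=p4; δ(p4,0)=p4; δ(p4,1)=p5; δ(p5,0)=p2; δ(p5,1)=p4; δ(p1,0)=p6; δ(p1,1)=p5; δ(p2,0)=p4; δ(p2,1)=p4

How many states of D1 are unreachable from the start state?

1

BFS from p1 reaches {p1, p2, p4, p5, p6}; the 1 state(s) p3 are never visited.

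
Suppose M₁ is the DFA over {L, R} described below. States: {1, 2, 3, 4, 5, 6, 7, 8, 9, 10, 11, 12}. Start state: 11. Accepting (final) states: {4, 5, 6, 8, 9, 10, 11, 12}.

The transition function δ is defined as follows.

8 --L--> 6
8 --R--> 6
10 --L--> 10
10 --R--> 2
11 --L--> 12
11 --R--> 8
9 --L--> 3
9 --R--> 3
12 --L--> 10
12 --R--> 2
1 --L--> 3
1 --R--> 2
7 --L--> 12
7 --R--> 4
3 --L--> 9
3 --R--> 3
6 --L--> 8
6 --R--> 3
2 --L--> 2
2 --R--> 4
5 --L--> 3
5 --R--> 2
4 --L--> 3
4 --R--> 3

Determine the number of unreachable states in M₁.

3

No path from 11 leads to 1, 5, 7; the other 9 states are all reachable.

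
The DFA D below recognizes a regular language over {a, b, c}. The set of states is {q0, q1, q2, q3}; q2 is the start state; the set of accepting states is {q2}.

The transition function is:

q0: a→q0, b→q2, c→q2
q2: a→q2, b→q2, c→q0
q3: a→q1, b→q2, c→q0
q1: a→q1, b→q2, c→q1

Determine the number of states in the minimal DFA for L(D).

First remove the unreachable states {q1,q3}; 2 states remain.
Start with accepting vs non-accepting: {q2} | {q0}.
No further refinement is possible. Final partition (2 blocks): {q2} | {q0}.

2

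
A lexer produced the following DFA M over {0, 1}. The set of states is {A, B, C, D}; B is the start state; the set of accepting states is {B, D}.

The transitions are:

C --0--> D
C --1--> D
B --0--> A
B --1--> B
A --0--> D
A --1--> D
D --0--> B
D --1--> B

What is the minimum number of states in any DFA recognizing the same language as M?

3

First remove the unreachable states {C}; 3 states remain.
Start with accepting vs non-accepting: {B,D} | {A}.
Refine {B,D} on symbol 0: members go to different blocks, giving {B} and {D}.
The partition is now stable with 3 blocks: {B} | {A} | {D}.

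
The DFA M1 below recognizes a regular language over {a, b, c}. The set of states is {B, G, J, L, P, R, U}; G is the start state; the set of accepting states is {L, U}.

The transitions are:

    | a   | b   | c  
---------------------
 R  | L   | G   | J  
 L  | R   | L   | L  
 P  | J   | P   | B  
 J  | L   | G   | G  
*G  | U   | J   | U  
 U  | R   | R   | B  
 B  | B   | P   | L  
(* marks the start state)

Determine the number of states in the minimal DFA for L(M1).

All states are reachable from the start state.
Initial partition by acceptance: {L,U} | {B,G,J,P,R}.
Split {L,U} by δ(·,b) → {U} and {L}.
On input a, block {B,G,J,P,R} splits into {B,P} and {J,R} and {G}.
On input a, block {B,P} splits into {B} and {P}.
Split {J,R} by δ(·,c) → {J} and {R}.
The partition is now stable with 7 blocks: {U} | {B} | {L} | {J} | {G} | {P} | {R}.

7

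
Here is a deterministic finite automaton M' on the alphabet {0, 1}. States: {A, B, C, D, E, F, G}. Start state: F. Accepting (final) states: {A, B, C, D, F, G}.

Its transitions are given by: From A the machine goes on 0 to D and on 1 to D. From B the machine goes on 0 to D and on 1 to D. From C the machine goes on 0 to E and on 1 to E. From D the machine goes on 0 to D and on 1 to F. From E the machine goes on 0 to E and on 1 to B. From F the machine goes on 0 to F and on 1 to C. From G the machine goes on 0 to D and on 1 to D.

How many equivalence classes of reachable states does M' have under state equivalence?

States {A,G} cannot be reached from the start state, so discard them.
P0 = {B,C,D,F} | {E}.
Split {B,C,D,F} by δ(·,0) → {B,D,F} and {C}.
Refine {B,D,F} on symbol 1: members go to different blocks, giving {B,D} and {F}.
Refine {B,D} on symbol 1: members go to different blocks, giving {B} and {D}.
The partition is now stable with 5 blocks: {B} | {E} | {C} | {F} | {D}.

5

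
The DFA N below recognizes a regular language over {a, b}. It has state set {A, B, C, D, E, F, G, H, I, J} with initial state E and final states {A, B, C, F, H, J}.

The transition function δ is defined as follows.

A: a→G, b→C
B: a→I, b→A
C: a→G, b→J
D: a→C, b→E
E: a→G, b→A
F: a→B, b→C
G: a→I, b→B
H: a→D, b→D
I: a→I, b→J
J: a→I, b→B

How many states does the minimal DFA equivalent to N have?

Reachable states from the start: {A,B,C,E,G,I,J}. Unreachable: {D,F,H} — drop them.
P0 = {A,B,C,J} | {E,G,I}.
No further refinement is possible. Final partition (2 blocks): {A,B,C,J} | {E,G,I}.

2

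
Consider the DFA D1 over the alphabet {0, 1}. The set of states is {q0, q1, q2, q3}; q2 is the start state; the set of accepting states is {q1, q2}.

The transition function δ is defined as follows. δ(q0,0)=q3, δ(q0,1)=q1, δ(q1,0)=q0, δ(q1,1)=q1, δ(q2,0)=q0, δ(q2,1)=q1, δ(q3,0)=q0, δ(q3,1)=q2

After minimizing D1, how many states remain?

2

Initial partition by acceptance: {q1,q2} | {q0,q3}.
The partition is now stable with 2 blocks: {q1,q2} | {q0,q3}.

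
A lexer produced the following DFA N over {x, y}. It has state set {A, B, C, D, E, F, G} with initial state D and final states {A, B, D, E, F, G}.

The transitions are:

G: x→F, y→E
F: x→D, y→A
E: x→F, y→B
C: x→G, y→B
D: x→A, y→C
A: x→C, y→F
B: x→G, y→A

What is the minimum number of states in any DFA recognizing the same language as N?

7

Start with accepting vs non-accepting: {A,B,D,E,F,G} | {C}.
Split {A,B,D,E,F,G} by δ(·,x) → {B,D,E,F,G} and {A}.
Split {B,D,E,F,G} by δ(·,x) → {B,E,F,G} and {D}.
Split {B,E,F,G} by δ(·,x) → {B,E,G} and {F}.
On input x, block {B,E,G} splits into {E,G} and {B}.
Split {E,G} by δ(·,y) → {E} and {G}.
The partition is now stable with 7 blocks: {E} | {C} | {A} | {D} | {F} | {B} | {G}.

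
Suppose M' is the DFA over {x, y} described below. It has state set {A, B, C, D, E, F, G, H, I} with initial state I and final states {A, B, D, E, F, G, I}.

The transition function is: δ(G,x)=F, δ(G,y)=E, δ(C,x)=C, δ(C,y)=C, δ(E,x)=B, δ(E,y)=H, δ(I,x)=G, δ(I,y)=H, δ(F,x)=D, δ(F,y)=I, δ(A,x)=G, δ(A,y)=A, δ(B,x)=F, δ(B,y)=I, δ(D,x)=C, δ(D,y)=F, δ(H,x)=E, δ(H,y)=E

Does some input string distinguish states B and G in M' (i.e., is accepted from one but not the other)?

No

Reachable states from the start: {B,C,D,E,F,G,H,I}. Unreachable: {A} — drop them.
P0 = {B,D,E,F,G,I} | {C,H}.
Split {B,D,E,F,G,I} by δ(·,x) → {B,E,F,G,I} and {D}.
Refine {B,E,F,G,I} on symbol x: members go to different blocks, giving {B,E,G,I} and {F}.
Refine {B,E,G,I} on symbol x: members go to different blocks, giving {B,G} and {E,I}.
On input x, block {C,H} splits into {C} and {H}.
No further refinement is possible. Final partition (6 blocks): {B,G} | {C} | {D} | {F} | {E,I} | {H}.
B and G lie in the same block of the stable partition, so they are equivalent — no string distinguishes them.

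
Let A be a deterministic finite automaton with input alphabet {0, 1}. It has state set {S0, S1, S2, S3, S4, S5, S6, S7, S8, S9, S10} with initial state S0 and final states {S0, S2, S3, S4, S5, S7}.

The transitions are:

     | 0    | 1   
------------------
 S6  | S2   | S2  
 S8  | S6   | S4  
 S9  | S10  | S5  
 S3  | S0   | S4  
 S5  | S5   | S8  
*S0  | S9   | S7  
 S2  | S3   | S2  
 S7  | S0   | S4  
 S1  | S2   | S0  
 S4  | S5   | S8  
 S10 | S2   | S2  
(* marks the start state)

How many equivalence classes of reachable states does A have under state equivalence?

6

States {S1} cannot be reached from the start state, so discard them.
Start with accepting vs non-accepting: {S0,S2,S3,S4,S5,S7} | {S6,S8,S9,S10}.
On input 0, block {S0,S2,S3,S4,S5,S7} splits into {S2,S3,S4,S5,S7} and {S0}.
On input 0, block {S2,S3,S4,S5,S7} splits into {S2,S4,S5} and {S3,S7}.
Refine {S2,S4,S5} on symbol 0: members go to different blocks, giving {S4,S5} and {S2}.
Refine {S6,S8,S9,S10} on symbol 0: members go to different blocks, giving {S6,S10} and {S8,S9}.
No further refinement is possible. Final partition (6 blocks): {S4,S5} | {S6,S10} | {S0} | {S3,S7} | {S2} | {S8,S9}.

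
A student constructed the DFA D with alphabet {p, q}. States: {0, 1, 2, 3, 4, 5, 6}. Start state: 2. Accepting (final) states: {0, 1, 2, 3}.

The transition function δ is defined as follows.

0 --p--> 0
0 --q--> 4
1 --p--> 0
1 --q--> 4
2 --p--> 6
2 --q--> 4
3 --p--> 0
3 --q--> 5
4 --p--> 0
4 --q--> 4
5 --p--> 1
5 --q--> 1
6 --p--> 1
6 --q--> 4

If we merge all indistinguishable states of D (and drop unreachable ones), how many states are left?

3

First remove the unreachable states {3,5}; 5 states remain.
Start with accepting vs non-accepting: {0,1,2} | {4,6}.
Refine {0,1,2} on symbol p: members go to different blocks, giving {0,1} and {2}.
The partition is now stable with 3 blocks: {0,1} | {4,6} | {2}.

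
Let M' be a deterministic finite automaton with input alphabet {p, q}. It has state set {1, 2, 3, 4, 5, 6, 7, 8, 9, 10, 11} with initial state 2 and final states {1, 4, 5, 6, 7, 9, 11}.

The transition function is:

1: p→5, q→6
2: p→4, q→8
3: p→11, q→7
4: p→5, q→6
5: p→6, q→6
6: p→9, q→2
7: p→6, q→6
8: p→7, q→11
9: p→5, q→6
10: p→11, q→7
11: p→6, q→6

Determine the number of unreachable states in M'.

Starting at 2 and following transitions, the reachable set is {2, 4, 5, 6, 7, 8, 9, 11}. That leaves 1, 3, 10 unreachable — 3 in total.

3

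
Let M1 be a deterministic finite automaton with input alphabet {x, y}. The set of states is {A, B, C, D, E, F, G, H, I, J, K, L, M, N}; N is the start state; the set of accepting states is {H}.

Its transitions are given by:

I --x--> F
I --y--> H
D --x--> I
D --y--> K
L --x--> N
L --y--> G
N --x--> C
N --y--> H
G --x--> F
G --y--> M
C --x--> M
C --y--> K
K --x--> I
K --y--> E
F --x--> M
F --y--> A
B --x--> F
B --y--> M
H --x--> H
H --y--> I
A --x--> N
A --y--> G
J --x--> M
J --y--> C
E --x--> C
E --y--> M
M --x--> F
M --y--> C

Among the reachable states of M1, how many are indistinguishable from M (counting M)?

1

Reachable states from the start: {A,C,E,F,G,H,I,K,M,N}. Unreachable: {B,D,J,L} — drop them.
Initial partition by acceptance: {H} | {A,C,E,F,G,I,K,M,N}.
Split {A,C,E,F,G,I,K,M,N} by δ(·,y) → {A,C,E,F,G,K,M} and {I,N}.
Refine {A,C,E,F,G,K,M} on symbol x: members go to different blocks, giving {C,E,F,G,M} and {A,K}.
On input y, block {C,E,F,G,M} splits into {E,G,M} and {C,F}.
On input y, block {E,G,M} splits into {E,G} and {M}.
Stable partition: {H} | {E,G} | {I,N} | {A,K} | {C,F} | {M} — 6 equivalence classes.
The equivalence class containing M is {M}, of size 1.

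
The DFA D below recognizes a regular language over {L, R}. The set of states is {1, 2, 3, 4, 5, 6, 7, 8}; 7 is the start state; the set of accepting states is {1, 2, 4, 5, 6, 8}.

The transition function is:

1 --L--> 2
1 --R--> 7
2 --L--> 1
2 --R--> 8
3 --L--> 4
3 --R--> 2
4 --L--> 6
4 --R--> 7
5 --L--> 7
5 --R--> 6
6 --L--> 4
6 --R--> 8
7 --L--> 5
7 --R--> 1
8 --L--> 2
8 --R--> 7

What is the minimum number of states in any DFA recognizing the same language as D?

States {3} cannot be reached from the start state, so discard them.
Start with accepting vs non-accepting: {1,2,4,5,6,8} | {7}.
On input L, block {1,2,4,5,6,8} splits into {1,2,4,6,8} and {5}.
Refine {1,2,4,6,8} on symbol R: members go to different blocks, giving {1,4,8} and {2,6}.
No further refinement is possible. Final partition (4 blocks): {1,4,8} | {7} | {5} | {2,6}.

4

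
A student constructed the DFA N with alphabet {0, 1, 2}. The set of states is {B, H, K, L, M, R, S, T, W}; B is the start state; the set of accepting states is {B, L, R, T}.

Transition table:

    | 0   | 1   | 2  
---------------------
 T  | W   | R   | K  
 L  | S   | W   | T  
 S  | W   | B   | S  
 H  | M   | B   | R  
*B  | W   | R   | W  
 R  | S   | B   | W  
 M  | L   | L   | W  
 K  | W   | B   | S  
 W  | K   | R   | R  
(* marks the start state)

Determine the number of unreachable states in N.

4

Starting at B and following transitions, the reachable set is {B, K, R, S, W}. That leaves H, L, M, T unreachable — 4 in total.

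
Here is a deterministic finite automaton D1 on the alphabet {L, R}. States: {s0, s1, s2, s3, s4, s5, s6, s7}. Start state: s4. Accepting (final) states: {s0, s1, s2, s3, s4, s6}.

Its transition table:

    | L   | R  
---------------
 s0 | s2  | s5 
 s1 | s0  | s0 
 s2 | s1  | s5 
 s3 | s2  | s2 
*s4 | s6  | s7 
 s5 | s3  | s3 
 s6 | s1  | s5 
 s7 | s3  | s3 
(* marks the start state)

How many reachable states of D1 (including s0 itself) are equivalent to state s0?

2

Start with accepting vs non-accepting: {s0,s1,s2,s3,s4,s6} | {s5,s7}.
On input R, block {s0,s1,s2,s3,s4,s6} splits into {s0,s2,s4,s6} and {s1,s3}.
Refine {s0,s2,s4,s6} on symbol L: members go to different blocks, giving {s0,s4} and {s2,s6}.
Refine {s1,s3} on symbol L: members go to different blocks, giving {s1} and {s3}.
No further refinement is possible. Final partition (5 blocks): {s0,s4} | {s5,s7} | {s1} | {s2,s6} | {s3}.
State s0 belongs to the block {s0,s4}, which has 2 states.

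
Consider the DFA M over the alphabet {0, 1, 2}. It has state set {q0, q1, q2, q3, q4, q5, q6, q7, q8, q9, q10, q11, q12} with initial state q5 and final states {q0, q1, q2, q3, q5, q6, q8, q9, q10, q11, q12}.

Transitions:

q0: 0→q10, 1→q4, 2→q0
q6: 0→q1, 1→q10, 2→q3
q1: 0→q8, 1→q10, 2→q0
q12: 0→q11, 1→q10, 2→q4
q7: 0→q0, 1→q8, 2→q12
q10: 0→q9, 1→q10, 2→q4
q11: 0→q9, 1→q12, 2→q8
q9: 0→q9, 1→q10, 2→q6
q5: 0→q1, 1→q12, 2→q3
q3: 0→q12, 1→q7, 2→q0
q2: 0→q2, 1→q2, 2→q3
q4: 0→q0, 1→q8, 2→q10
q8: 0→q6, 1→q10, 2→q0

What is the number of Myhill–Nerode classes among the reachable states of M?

5

States {q2} cannot be reached from the start state, so discard them.
P0 = {q0,q1,q3,q5,q6,q8,q9,q10,q11,q12} | {q4,q7}.
Split {q0,q1,q3,q5,q6,q8,q9,q10,q11,q12} by δ(·,1) → {q1,q5,q6,q8,q9,q10,q11,q12} and {q0,q3}.
On input 2, block {q1,q5,q6,q8,q9,q10,q11,q12} splits into {q1,q5,q6,q8} and {q9,q11} and {q10,q12}.
Stable partition: {q1,q5,q6,q8} | {q4,q7} | {q0,q3} | {q9,q11} | {q10,q12} — 5 equivalence classes.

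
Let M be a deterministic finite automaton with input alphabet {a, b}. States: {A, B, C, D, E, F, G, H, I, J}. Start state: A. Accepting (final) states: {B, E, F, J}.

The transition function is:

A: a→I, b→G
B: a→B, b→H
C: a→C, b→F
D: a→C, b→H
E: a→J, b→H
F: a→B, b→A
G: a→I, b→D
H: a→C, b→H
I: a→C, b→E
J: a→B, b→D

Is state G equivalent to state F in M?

No

All states are reachable from the start state.
Initial partition by acceptance: {B,E,F,J} | {A,C,D,G,H,I}.
On input b, block {A,C,D,G,H,I} splits into {A,D,G,H} and {C,I}.
Stable partition: {B,E,F,J} | {A,D,G,H} | {C,I} — 3 equivalence classes.
G and F end up in different blocks, so they are distinguishable. For instance, the string 'ε' is accepted from only F.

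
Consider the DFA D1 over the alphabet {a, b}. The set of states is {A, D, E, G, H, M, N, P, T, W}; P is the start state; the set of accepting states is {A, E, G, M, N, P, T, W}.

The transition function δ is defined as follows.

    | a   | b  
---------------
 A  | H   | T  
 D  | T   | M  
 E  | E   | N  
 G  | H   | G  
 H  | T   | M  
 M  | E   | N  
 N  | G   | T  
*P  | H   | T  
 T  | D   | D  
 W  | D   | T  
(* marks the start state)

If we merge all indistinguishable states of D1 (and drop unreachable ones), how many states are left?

States {A,W} cannot be reached from the start state, so discard them.
P0 = {E,G,M,N,P,T} | {D,H}.
Split {E,G,M,N,P,T} by δ(·,a) → {E,M,N} and {G,P,T}.
On input a, block {E,M,N} splits into {E,M} and {N}.
On input b, block {G,P,T} splits into {G,P} and {T}.
Split {G,P} by δ(·,b) → {P} and {G}.
The partition is now stable with 6 blocks: {E,M} | {D,H} | {P} | {N} | {T} | {G}.

6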